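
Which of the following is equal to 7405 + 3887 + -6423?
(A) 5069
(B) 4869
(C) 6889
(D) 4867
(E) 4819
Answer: B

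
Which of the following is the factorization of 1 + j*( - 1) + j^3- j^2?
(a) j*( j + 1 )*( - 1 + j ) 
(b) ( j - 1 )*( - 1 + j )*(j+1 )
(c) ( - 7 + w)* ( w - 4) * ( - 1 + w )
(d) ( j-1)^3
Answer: b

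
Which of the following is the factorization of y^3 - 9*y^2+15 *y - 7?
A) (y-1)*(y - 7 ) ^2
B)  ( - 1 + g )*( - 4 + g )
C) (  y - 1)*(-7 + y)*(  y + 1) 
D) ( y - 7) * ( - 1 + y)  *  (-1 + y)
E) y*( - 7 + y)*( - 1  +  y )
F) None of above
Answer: D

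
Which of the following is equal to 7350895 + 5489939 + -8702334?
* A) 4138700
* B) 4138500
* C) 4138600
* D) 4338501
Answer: B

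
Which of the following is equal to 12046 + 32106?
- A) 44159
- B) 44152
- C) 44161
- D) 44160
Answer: B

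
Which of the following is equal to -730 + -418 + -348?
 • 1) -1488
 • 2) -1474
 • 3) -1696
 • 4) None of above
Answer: 4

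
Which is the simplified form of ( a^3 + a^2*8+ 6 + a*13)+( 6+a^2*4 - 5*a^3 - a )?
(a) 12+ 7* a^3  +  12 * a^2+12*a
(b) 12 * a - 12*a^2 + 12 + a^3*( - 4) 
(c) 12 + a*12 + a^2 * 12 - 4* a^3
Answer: c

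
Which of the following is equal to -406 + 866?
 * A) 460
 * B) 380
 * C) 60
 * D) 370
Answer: A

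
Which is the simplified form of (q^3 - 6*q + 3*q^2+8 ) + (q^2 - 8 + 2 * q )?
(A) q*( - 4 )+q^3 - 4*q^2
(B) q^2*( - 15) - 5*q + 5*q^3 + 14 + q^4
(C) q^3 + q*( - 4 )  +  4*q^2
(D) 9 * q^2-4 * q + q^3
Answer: C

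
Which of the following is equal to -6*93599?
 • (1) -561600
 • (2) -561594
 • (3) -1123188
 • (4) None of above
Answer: 2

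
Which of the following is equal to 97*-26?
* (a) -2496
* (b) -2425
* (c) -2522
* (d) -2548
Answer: c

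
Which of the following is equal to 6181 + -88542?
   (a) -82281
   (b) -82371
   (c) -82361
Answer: c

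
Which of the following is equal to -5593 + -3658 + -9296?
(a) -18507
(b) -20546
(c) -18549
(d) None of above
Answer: d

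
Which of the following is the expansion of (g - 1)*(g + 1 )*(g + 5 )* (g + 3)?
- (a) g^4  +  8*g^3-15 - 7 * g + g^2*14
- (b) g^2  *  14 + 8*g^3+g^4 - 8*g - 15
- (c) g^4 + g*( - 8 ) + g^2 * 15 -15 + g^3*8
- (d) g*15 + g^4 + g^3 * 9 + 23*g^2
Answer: b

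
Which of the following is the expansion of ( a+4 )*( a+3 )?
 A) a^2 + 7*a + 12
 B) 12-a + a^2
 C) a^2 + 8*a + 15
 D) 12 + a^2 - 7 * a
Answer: A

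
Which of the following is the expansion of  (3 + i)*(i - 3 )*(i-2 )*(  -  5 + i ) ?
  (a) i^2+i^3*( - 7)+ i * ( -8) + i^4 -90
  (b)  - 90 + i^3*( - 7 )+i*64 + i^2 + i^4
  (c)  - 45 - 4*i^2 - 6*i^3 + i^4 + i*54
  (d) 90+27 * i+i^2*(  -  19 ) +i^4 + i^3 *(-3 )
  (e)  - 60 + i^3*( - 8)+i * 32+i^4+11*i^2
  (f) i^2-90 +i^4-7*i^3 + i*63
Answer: f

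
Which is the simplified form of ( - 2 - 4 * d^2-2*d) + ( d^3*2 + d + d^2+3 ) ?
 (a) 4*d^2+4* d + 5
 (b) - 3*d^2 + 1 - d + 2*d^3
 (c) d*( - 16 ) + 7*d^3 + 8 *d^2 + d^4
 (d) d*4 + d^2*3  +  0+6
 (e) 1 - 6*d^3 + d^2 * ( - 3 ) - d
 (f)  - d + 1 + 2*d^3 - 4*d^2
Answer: b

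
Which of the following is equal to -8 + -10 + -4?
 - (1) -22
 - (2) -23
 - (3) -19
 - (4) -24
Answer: 1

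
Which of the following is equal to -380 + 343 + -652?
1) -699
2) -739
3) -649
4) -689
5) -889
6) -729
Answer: 4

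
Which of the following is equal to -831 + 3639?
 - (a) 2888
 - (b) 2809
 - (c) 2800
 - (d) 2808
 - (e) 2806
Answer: d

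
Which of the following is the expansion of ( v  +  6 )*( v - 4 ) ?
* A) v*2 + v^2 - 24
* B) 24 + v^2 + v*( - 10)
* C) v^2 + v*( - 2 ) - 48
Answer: A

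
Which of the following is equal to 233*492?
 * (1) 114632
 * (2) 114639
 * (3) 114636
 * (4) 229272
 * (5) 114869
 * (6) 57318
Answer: 3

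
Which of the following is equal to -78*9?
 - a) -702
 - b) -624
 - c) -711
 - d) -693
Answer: a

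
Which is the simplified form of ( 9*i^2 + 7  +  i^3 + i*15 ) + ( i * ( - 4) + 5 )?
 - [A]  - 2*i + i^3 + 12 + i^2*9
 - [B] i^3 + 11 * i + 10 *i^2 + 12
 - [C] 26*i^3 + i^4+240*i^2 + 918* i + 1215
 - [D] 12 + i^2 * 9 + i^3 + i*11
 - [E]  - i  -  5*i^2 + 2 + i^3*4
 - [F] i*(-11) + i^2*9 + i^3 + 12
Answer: D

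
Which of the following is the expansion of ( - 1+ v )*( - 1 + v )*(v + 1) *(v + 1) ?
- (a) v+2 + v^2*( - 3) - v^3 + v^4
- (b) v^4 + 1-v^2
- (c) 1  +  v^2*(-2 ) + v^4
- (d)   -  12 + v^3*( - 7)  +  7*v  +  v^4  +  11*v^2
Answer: c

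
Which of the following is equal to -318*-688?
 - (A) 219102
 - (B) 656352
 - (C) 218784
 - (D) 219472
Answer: C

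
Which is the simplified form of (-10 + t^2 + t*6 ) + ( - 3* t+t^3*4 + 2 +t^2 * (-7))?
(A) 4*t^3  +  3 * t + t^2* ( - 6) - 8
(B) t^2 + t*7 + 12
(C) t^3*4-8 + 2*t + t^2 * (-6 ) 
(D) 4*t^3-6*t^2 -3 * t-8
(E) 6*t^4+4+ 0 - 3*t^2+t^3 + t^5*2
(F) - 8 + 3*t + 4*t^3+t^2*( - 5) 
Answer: A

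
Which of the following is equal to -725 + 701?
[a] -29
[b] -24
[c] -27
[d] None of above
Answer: b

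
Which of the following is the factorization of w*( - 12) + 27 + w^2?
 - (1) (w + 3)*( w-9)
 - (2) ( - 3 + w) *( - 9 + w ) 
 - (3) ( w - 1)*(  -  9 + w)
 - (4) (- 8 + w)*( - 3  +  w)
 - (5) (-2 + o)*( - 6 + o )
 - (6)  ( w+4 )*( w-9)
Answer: 2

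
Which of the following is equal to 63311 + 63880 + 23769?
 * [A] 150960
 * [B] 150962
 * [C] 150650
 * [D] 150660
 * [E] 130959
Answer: A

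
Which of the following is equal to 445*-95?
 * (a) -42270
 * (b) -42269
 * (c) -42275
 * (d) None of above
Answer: c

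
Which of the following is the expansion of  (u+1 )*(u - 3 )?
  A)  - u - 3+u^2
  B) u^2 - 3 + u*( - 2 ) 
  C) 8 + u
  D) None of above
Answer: B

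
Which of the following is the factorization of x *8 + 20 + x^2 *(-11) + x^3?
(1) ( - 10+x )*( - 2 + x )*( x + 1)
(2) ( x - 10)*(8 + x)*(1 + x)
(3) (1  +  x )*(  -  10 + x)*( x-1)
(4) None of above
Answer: 1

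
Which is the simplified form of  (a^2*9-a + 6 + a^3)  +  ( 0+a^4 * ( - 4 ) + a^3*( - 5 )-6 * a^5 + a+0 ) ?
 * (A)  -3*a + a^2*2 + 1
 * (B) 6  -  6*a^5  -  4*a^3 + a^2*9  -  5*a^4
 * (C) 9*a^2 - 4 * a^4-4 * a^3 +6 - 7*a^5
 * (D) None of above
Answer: D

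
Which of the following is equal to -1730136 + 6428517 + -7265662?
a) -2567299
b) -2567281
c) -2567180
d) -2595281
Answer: b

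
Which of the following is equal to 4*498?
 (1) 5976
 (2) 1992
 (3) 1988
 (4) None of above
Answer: 2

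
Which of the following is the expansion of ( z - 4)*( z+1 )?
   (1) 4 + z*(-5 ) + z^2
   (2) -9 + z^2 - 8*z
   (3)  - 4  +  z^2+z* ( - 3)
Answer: 3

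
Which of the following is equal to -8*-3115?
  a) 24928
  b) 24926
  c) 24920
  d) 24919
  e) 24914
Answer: c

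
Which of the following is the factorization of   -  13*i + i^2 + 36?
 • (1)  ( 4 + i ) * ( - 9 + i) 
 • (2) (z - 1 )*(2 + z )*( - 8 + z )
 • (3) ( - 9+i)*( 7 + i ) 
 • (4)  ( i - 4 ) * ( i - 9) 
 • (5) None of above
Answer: 4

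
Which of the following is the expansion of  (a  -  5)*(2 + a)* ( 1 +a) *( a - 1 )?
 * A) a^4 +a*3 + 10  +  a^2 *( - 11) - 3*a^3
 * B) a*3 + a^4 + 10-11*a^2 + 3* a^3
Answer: A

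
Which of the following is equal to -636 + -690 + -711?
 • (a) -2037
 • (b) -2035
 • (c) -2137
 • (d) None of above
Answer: a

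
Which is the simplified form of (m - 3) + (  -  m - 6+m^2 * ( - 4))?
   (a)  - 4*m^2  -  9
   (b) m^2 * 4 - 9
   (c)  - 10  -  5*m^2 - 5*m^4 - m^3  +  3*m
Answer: a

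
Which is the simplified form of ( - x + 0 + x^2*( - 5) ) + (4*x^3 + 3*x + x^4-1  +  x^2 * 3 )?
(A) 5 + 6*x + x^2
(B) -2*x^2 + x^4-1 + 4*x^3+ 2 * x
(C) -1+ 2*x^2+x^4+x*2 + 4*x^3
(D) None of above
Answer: B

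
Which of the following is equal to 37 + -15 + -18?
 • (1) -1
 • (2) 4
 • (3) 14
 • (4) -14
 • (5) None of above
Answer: 2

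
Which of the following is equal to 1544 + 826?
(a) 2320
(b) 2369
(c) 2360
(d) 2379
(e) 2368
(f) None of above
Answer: f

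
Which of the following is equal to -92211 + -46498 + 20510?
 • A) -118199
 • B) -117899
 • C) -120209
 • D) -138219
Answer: A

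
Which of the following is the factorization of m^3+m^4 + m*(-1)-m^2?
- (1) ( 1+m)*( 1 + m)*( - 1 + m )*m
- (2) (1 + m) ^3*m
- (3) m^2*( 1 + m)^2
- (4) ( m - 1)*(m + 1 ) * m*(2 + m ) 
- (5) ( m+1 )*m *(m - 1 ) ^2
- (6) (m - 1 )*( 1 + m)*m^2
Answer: 1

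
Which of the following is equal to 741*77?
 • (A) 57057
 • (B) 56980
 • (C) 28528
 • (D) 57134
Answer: A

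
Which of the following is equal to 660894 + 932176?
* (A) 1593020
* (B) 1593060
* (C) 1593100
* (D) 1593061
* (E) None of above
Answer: E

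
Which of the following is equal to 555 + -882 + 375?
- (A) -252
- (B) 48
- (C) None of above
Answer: B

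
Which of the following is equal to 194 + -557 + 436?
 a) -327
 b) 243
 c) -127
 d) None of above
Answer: d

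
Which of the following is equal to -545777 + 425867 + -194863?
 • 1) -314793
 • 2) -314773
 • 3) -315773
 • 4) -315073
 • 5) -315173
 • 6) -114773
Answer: 2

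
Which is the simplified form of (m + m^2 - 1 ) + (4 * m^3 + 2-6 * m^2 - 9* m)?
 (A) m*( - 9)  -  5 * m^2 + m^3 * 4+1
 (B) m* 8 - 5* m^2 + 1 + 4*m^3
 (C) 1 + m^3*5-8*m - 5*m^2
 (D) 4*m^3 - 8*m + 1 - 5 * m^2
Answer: D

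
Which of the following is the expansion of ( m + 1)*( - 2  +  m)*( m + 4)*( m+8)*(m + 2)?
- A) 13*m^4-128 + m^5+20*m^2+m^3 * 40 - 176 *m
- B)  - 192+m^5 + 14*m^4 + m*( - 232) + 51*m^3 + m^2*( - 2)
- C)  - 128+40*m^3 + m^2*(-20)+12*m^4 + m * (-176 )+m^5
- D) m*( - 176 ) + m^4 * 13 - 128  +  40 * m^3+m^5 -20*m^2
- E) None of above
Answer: D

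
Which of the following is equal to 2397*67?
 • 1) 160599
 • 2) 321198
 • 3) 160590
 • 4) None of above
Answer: 1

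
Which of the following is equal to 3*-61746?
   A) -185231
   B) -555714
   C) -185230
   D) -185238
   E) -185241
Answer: D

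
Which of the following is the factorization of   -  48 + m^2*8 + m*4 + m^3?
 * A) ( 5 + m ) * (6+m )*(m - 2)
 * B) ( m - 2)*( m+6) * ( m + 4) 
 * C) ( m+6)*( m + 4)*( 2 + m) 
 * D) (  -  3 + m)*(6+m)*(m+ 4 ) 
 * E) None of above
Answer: B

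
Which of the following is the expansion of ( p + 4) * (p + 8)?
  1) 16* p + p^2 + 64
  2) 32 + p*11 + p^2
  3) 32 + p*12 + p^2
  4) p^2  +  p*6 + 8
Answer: 3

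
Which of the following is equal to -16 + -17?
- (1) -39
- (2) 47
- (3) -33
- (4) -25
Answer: 3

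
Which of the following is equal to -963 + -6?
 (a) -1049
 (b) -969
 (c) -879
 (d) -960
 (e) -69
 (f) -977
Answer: b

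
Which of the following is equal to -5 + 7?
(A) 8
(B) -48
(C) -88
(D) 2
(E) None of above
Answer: D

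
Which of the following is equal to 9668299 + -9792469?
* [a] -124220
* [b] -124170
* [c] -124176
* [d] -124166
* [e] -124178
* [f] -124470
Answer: b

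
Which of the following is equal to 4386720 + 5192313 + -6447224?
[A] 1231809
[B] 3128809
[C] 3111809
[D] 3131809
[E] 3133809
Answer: D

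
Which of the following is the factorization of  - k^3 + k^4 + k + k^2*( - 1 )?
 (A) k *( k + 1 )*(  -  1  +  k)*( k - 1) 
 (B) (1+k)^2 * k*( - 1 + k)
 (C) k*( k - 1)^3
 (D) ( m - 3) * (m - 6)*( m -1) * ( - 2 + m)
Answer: A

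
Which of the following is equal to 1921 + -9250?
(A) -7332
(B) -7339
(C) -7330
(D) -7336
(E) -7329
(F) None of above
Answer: E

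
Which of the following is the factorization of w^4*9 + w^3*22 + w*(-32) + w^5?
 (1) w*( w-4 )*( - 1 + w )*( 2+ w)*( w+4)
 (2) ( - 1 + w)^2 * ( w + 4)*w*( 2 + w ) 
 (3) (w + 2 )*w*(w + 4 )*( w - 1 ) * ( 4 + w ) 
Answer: 3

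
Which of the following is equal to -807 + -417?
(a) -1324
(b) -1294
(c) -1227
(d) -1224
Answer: d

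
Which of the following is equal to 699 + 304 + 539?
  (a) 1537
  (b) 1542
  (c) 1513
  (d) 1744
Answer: b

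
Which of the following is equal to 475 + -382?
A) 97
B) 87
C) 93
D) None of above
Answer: C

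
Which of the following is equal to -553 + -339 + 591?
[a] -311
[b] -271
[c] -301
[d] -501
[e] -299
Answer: c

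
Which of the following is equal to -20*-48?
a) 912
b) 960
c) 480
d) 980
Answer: b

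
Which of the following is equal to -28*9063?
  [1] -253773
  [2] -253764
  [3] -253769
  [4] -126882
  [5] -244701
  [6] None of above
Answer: 2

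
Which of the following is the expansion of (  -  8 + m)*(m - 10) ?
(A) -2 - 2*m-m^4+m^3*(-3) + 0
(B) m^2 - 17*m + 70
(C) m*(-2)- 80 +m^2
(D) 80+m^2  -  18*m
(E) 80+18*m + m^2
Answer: D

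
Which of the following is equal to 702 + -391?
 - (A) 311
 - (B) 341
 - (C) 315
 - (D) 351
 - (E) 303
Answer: A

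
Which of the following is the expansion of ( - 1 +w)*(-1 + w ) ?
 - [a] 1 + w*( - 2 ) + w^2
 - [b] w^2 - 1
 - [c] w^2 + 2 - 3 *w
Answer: a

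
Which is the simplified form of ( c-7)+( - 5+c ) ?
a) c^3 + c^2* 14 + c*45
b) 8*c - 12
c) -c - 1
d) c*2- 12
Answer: d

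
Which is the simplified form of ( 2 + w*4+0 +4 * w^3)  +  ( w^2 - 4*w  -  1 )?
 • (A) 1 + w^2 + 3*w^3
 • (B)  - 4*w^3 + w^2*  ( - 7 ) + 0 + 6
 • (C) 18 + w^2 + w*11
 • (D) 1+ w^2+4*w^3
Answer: D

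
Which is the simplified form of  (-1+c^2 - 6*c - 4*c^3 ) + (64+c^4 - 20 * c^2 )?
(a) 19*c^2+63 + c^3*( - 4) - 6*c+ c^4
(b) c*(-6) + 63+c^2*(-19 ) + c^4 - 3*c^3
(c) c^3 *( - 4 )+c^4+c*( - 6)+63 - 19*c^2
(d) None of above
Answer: c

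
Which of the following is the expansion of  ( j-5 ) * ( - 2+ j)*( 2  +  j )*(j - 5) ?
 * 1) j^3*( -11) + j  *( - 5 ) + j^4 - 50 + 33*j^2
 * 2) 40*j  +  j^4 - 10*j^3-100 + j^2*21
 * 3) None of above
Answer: 2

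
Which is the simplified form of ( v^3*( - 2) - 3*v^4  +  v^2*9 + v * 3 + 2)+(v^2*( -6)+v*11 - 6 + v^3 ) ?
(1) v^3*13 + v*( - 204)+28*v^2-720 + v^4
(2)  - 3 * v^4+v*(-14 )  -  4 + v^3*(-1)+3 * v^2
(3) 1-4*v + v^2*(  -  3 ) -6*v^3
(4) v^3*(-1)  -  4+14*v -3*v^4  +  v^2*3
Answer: 4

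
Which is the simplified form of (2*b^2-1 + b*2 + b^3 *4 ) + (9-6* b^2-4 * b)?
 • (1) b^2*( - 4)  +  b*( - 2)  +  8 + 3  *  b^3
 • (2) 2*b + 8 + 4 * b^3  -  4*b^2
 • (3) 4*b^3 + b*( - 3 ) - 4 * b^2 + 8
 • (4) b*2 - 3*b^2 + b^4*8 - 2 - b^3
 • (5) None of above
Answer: 5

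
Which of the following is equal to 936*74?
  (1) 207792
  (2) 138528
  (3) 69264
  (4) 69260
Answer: 3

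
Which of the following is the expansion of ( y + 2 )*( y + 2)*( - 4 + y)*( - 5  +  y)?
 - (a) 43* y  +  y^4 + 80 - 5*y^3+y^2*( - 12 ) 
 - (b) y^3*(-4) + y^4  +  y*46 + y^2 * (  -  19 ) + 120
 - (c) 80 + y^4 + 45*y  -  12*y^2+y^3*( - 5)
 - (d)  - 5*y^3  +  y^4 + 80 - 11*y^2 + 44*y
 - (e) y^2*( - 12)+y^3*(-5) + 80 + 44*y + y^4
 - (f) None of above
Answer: e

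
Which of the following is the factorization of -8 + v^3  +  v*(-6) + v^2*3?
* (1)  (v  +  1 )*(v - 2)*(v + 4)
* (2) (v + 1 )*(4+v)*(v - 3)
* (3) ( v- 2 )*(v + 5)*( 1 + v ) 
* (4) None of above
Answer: 1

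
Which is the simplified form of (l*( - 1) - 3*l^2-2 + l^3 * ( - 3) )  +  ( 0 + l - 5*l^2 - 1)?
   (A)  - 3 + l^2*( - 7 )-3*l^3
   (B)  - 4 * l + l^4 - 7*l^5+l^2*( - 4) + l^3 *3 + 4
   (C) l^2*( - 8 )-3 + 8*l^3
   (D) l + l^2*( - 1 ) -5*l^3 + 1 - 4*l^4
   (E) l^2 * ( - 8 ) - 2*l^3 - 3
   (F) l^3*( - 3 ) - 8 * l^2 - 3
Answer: F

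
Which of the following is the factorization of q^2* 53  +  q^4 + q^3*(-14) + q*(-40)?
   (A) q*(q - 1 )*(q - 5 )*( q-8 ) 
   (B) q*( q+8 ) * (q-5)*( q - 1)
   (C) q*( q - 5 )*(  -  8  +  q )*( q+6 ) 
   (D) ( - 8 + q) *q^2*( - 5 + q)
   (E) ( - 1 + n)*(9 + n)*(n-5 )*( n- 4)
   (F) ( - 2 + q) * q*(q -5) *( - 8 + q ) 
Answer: A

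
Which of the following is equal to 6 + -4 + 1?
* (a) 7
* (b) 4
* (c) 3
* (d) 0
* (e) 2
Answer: c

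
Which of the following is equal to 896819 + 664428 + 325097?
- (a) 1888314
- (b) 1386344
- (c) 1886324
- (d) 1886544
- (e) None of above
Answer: e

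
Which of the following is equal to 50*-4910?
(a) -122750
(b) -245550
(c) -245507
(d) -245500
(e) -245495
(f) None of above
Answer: d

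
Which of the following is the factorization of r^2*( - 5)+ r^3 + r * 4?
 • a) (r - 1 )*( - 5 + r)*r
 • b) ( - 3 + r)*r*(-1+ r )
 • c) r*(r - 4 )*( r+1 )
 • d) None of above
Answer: d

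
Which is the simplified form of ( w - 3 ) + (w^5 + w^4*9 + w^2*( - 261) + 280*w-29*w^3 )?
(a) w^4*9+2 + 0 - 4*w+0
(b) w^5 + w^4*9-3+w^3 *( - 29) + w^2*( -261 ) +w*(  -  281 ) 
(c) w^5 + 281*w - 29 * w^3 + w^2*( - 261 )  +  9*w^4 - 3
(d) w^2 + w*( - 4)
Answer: c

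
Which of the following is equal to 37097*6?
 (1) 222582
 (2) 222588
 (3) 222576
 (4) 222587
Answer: 1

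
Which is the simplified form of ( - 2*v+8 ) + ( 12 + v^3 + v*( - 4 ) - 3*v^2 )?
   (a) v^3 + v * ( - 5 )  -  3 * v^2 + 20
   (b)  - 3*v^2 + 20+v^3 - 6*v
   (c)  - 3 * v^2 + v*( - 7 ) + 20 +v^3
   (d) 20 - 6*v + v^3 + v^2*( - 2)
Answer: b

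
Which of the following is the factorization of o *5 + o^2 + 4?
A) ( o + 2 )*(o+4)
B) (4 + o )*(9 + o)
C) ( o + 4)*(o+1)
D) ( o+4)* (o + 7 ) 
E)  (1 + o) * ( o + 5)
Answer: C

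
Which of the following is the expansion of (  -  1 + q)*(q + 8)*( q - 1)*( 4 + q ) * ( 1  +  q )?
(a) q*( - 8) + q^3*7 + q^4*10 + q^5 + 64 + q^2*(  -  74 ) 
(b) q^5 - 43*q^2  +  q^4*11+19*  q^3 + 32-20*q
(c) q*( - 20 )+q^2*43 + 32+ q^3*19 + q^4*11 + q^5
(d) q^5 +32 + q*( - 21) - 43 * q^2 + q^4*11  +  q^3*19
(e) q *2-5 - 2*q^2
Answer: b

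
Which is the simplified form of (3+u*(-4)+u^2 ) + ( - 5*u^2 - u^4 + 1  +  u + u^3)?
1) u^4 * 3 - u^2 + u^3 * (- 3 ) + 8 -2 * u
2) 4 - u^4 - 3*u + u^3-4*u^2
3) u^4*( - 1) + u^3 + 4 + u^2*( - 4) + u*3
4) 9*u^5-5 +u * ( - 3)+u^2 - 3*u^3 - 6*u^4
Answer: 2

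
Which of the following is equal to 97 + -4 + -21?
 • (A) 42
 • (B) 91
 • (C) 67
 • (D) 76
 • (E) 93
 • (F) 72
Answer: F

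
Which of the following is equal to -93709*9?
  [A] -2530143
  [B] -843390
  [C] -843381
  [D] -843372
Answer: C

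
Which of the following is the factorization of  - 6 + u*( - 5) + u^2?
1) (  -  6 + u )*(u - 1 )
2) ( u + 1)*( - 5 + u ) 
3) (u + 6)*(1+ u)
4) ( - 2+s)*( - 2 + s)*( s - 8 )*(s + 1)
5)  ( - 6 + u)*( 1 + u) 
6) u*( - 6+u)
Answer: 5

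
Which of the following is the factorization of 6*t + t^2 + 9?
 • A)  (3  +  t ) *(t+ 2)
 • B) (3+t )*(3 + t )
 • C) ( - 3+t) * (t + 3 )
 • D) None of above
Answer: B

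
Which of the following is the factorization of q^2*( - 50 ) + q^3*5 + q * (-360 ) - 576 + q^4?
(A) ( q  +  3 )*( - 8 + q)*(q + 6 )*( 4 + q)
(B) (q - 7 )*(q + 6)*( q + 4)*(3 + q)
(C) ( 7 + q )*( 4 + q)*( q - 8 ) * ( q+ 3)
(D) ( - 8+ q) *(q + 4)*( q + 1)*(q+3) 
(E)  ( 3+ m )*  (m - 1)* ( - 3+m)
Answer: A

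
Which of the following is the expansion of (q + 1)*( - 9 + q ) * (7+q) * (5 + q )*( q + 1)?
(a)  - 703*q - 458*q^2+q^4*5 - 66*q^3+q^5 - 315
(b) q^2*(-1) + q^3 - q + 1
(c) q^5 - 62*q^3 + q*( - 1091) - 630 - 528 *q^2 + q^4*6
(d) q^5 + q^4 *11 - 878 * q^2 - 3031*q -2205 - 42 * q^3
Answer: a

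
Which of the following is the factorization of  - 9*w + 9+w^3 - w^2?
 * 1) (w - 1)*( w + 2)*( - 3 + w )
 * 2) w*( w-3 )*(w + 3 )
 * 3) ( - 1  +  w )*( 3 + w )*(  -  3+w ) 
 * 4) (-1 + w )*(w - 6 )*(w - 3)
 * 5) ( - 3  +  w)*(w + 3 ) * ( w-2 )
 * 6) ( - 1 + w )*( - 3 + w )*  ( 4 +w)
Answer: 3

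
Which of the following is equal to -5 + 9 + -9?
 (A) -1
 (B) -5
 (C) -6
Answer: B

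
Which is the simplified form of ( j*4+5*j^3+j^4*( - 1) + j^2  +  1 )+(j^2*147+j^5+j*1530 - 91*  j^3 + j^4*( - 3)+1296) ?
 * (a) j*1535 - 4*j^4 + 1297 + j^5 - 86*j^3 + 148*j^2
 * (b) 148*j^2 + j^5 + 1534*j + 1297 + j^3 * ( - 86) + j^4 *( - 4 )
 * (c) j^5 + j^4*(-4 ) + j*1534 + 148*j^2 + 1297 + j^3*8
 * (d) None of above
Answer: b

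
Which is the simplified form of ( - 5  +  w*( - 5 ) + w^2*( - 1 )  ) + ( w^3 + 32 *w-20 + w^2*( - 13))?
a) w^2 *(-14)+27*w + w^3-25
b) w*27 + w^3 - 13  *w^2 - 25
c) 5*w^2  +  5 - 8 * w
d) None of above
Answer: a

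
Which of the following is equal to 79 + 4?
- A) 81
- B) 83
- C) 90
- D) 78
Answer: B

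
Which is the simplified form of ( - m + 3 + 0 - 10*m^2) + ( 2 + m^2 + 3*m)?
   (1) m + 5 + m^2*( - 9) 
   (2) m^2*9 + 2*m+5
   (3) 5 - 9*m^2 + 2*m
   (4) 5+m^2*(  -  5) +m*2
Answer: 3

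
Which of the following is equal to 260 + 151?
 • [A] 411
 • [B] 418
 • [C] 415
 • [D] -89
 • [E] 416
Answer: A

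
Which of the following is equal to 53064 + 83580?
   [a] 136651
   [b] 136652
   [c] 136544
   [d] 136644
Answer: d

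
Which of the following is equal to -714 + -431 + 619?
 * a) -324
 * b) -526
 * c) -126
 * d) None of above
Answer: b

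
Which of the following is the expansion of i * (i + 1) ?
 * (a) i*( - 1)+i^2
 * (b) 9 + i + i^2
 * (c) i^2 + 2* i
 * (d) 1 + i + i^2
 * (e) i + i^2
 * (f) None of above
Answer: e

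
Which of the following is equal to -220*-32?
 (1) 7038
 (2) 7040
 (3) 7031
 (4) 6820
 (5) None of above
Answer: 2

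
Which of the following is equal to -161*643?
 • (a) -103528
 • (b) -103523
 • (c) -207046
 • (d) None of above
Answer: b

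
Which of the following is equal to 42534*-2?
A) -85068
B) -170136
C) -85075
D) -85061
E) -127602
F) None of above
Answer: A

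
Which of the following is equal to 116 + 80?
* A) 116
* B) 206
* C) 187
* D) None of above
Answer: D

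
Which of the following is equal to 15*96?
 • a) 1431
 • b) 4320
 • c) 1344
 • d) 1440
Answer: d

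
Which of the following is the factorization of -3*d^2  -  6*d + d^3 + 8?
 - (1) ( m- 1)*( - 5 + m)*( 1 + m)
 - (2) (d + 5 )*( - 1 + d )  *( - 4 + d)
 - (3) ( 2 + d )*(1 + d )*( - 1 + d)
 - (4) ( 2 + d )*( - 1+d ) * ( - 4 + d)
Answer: 4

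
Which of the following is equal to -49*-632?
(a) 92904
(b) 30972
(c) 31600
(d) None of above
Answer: d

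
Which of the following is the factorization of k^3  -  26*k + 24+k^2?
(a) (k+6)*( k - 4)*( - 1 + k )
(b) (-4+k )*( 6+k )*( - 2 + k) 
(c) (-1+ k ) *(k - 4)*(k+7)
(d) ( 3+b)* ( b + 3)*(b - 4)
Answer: a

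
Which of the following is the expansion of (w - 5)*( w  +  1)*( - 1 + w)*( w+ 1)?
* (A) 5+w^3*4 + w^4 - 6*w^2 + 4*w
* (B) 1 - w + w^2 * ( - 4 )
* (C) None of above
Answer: C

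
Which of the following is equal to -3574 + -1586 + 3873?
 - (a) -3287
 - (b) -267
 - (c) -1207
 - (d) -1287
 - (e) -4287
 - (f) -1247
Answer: d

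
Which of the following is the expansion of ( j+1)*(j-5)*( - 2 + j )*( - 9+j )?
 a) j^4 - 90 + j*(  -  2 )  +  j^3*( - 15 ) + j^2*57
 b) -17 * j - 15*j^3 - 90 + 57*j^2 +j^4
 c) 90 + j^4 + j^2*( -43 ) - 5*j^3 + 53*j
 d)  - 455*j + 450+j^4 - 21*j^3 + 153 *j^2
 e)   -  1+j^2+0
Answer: b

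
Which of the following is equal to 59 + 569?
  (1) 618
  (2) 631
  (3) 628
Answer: 3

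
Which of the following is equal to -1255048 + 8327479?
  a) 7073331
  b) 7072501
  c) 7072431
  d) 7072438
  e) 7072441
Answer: c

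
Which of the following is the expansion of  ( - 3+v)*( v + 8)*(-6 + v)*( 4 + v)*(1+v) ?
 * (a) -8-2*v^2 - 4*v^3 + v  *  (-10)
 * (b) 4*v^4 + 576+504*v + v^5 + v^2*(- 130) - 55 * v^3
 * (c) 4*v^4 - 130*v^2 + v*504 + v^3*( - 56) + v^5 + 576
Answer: b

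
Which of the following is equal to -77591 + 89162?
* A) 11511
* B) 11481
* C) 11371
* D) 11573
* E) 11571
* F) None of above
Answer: E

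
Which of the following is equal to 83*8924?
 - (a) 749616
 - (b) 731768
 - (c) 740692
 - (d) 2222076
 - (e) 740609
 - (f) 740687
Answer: c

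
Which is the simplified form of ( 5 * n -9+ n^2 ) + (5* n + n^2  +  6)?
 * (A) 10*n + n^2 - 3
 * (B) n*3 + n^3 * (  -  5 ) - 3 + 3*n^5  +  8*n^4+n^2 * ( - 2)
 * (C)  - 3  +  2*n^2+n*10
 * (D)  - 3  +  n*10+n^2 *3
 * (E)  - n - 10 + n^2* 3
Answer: C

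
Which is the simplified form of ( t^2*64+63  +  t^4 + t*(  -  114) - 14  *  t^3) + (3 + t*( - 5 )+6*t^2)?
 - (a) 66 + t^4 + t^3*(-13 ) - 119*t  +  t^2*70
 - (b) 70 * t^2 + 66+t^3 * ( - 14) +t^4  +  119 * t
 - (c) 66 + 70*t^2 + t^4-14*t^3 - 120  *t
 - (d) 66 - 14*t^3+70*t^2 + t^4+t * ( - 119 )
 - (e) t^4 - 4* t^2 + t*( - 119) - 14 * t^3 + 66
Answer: d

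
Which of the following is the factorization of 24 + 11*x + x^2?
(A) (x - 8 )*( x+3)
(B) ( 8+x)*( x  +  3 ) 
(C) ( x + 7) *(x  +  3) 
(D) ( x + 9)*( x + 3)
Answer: B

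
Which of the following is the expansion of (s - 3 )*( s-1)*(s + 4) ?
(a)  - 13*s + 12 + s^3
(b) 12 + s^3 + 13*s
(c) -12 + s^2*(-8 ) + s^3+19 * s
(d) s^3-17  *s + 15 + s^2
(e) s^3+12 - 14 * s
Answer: a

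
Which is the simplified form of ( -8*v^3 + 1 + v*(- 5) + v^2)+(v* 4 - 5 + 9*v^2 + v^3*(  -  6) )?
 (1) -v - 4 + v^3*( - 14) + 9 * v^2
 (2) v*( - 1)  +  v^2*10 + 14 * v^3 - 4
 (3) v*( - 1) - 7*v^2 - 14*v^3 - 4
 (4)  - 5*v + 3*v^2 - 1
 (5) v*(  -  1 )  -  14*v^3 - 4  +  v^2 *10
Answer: 5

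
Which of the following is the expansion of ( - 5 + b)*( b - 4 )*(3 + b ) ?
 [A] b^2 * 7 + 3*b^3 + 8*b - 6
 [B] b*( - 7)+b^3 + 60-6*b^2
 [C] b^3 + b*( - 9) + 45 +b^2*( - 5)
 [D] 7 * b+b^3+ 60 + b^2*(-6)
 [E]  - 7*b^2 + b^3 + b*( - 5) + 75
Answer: B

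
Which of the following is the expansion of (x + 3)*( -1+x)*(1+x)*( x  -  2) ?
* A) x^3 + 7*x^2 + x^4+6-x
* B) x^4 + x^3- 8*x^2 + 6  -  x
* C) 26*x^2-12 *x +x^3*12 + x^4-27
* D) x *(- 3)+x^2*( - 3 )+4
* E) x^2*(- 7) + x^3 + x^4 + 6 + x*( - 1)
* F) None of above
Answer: E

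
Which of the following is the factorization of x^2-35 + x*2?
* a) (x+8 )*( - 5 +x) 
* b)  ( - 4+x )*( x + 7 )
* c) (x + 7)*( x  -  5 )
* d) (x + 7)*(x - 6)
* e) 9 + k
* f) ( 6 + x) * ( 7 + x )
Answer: c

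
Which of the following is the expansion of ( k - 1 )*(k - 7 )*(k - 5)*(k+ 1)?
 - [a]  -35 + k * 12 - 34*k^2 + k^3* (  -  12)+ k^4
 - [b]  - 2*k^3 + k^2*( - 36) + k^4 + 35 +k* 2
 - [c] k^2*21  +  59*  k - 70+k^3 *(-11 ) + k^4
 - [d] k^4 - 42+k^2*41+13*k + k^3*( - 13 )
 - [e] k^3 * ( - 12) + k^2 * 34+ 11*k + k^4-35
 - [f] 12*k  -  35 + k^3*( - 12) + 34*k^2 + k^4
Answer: f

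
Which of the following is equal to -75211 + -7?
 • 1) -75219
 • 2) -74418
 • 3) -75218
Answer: 3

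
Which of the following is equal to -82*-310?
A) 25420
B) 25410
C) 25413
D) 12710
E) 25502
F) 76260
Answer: A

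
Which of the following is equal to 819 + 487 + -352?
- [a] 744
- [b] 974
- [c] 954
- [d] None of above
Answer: c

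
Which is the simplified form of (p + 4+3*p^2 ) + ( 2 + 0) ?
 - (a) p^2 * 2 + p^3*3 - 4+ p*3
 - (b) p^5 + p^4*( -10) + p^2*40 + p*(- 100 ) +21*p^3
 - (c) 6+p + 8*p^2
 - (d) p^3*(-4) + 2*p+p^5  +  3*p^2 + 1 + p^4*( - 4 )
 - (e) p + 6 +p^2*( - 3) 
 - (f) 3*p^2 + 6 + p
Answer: f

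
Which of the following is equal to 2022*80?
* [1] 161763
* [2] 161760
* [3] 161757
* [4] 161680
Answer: 2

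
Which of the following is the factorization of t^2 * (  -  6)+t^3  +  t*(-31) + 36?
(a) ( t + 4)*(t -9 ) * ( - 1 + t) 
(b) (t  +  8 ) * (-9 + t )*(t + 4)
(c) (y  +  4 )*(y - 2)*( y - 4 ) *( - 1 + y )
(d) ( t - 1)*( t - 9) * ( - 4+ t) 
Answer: a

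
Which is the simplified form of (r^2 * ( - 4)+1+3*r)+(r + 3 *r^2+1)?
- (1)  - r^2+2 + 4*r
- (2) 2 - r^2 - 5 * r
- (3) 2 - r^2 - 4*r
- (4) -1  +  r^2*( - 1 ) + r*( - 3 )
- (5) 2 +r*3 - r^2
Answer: 1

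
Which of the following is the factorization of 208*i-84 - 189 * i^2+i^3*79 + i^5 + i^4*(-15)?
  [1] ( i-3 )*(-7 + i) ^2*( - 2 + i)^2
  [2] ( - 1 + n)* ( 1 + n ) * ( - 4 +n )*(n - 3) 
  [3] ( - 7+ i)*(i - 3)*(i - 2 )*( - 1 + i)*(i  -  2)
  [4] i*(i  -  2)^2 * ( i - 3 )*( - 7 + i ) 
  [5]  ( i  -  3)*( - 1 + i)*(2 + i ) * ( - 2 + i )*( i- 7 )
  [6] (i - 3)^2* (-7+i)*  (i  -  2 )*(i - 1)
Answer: 3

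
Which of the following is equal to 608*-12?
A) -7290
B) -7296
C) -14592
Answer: B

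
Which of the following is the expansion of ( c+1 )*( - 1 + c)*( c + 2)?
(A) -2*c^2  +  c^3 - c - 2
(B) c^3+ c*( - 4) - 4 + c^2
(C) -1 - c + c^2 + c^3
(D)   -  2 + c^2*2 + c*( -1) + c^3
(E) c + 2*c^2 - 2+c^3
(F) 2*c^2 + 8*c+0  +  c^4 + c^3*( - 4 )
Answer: D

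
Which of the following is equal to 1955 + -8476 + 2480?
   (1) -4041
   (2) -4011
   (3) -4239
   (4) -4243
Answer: 1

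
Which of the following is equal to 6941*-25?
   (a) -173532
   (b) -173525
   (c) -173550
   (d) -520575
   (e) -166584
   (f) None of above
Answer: b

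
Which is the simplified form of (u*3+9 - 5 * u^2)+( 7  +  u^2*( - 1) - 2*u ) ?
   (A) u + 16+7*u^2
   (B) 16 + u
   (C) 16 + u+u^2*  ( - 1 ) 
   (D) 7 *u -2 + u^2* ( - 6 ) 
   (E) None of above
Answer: E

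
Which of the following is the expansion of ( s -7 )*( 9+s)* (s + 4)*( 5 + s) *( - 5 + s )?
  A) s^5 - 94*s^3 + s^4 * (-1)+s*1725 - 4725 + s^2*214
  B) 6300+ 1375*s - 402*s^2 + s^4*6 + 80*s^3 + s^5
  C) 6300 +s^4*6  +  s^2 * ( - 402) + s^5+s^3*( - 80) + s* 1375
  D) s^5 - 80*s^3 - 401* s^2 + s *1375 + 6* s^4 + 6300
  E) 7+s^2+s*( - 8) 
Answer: C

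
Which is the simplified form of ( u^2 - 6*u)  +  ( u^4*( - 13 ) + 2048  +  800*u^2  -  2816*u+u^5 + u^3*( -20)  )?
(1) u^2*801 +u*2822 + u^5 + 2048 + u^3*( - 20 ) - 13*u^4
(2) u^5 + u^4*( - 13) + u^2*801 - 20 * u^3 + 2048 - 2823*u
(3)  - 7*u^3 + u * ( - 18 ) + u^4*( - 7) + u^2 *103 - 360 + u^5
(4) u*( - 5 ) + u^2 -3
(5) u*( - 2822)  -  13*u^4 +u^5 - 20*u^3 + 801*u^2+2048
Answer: 5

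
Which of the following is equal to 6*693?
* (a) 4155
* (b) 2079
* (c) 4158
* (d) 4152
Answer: c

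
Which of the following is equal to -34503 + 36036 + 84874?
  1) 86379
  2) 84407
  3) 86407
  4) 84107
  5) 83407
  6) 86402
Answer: 3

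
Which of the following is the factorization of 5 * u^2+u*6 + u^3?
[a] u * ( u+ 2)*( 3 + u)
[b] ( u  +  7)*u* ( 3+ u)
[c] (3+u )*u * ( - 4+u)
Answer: a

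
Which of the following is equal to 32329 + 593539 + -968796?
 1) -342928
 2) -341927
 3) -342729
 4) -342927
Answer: 1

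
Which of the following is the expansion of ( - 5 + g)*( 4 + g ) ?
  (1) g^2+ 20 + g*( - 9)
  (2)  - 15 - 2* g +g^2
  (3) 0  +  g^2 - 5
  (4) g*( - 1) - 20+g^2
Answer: 4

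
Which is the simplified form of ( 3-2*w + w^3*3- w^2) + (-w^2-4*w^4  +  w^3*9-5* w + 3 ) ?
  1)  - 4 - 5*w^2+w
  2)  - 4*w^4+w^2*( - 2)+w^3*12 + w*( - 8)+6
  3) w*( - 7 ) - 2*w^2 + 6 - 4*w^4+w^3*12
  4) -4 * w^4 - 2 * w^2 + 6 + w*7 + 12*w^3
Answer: 3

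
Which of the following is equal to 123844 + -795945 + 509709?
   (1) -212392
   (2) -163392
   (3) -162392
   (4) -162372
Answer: 3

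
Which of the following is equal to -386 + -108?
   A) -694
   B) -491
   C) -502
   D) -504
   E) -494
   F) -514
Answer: E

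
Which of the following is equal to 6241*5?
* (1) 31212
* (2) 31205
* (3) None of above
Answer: 2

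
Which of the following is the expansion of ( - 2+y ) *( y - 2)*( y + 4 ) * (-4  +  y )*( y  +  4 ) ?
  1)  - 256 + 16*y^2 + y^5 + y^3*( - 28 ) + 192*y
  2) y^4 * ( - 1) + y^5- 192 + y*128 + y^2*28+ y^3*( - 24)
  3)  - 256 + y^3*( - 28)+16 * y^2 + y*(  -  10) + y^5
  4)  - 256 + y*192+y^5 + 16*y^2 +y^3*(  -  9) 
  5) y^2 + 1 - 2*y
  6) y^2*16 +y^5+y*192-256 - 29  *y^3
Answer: 1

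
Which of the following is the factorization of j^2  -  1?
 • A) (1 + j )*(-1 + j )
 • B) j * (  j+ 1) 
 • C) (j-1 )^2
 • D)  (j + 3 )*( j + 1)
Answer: A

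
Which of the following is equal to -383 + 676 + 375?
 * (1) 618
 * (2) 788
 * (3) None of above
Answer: 3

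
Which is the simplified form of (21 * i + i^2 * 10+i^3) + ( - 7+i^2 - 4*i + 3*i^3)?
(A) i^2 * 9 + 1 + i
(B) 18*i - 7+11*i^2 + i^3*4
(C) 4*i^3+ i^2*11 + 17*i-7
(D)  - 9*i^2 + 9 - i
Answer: C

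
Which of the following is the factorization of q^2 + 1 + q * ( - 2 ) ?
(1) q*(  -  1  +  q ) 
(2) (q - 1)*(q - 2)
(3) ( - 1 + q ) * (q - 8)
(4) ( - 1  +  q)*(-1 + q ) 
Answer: 4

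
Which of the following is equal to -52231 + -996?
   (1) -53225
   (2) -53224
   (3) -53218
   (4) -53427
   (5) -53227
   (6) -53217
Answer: 5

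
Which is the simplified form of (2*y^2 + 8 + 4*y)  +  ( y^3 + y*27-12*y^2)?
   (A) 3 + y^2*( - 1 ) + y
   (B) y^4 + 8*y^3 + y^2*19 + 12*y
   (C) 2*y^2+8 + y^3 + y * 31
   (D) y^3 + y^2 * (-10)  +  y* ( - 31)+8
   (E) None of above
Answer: E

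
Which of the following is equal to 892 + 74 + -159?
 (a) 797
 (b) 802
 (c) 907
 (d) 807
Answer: d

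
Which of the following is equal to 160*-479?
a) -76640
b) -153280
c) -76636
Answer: a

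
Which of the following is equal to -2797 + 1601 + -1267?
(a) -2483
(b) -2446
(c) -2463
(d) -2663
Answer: c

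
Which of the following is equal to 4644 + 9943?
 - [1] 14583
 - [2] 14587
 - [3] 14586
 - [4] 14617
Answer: 2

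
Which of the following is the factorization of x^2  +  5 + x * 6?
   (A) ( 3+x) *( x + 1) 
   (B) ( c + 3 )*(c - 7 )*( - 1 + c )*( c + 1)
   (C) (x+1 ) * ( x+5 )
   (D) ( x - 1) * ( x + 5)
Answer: C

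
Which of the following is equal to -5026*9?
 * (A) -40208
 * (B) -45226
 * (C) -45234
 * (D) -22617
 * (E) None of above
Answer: C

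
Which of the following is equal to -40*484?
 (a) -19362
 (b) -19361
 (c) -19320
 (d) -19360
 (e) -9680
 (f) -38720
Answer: d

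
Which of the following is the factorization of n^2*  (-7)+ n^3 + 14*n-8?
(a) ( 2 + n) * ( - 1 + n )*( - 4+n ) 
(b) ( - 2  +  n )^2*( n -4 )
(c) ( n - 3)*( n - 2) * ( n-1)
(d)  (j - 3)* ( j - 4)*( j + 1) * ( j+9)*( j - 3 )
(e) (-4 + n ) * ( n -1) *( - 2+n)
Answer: e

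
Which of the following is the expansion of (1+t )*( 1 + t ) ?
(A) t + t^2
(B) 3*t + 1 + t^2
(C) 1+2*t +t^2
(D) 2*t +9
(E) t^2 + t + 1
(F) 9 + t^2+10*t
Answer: C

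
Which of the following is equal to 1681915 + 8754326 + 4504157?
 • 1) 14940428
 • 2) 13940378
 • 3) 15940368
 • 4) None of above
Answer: 4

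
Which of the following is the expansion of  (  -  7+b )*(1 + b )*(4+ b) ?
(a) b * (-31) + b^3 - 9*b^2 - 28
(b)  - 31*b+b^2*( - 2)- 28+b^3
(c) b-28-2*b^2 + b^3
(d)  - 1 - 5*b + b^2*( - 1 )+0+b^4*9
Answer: b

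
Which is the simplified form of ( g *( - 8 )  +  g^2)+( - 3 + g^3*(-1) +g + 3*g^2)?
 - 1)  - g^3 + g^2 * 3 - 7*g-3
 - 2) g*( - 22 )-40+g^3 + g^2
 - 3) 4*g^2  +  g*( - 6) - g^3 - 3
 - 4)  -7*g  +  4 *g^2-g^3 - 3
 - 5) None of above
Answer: 4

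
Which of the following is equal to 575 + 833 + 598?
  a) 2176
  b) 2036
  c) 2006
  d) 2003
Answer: c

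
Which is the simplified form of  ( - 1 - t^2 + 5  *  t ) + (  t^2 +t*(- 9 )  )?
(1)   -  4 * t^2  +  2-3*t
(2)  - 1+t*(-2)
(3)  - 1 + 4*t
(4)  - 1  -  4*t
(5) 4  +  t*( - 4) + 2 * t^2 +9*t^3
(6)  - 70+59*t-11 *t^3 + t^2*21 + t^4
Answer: 4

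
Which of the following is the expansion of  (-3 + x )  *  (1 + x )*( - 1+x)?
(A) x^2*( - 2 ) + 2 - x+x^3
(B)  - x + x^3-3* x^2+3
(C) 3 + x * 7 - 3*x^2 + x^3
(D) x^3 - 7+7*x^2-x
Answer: B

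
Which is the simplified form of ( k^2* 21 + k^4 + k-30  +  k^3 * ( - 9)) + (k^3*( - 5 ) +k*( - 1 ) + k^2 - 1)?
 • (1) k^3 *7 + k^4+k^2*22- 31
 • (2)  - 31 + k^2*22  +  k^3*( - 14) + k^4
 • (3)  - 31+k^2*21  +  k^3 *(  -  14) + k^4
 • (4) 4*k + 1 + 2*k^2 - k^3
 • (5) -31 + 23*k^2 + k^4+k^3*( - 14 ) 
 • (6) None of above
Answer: 2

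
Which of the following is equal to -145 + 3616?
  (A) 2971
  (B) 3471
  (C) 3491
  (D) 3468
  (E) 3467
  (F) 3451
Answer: B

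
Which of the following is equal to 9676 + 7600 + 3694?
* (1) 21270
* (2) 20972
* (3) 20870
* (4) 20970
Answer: 4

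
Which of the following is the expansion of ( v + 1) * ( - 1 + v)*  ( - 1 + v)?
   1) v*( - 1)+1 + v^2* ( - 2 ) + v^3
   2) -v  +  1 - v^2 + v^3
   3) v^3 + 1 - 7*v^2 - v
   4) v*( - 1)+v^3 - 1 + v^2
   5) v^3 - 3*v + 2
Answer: 2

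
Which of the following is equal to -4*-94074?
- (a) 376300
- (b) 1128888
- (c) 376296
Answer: c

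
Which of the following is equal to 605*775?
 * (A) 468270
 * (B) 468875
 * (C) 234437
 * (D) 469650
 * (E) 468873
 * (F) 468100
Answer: B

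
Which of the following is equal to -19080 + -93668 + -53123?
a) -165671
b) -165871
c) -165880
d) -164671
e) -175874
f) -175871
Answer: b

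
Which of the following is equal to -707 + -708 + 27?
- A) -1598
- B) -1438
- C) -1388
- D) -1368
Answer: C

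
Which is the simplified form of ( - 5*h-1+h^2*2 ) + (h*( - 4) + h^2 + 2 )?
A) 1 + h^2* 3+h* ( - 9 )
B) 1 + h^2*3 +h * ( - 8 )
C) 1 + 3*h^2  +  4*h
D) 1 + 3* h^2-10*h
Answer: A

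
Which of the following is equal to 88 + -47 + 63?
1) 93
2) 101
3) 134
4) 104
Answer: 4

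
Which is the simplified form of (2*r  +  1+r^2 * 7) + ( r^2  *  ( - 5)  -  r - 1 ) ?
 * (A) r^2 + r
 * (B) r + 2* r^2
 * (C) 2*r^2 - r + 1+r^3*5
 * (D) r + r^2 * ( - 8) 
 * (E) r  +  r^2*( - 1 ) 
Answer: B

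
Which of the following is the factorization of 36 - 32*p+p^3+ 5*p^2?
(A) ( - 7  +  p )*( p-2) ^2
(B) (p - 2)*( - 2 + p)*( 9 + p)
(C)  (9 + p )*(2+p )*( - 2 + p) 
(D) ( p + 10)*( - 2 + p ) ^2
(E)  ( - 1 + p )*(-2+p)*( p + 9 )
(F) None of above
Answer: B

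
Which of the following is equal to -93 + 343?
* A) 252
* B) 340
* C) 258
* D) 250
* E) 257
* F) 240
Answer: D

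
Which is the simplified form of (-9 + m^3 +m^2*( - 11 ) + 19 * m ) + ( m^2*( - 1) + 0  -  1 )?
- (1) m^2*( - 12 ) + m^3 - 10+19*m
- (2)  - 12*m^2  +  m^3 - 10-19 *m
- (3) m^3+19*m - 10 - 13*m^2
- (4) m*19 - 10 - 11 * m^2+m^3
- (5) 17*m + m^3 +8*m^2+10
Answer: 1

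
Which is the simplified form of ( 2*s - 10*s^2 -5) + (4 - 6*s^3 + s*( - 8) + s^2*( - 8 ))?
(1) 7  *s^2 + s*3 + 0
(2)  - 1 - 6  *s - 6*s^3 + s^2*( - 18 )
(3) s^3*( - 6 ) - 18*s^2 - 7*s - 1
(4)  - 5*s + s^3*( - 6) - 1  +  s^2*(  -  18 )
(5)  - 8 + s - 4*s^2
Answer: 2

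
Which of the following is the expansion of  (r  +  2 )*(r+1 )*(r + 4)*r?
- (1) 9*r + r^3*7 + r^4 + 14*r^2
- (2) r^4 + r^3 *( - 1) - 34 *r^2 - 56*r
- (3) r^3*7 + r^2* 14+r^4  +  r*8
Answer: 3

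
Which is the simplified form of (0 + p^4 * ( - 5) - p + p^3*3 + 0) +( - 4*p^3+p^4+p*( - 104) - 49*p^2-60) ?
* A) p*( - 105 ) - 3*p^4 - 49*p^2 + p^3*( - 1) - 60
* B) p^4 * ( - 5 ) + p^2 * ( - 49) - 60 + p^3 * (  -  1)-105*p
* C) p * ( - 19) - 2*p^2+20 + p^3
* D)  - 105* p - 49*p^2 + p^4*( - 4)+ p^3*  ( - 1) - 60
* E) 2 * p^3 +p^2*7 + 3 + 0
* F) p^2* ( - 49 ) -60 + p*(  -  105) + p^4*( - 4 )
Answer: D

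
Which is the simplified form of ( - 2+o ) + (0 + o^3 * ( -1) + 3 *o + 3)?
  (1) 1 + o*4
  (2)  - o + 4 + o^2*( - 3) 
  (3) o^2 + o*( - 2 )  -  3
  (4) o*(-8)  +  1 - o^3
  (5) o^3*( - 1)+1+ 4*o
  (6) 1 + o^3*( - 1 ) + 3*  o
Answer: 5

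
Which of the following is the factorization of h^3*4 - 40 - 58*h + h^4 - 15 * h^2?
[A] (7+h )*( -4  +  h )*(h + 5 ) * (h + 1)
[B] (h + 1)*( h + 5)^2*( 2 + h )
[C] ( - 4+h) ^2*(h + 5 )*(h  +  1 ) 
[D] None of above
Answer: D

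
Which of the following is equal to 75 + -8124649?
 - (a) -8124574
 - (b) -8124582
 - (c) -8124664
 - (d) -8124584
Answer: a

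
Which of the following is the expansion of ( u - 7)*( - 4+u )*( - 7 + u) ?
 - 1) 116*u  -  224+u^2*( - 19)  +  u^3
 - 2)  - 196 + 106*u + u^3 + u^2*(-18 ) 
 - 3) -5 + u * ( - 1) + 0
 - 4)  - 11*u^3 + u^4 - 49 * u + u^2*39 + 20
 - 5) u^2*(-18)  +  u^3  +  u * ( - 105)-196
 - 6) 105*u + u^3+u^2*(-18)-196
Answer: 6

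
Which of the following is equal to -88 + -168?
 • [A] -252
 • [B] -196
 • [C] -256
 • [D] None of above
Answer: C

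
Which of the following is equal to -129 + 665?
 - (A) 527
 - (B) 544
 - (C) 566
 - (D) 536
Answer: D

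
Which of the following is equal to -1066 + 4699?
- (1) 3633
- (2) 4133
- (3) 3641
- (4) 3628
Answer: 1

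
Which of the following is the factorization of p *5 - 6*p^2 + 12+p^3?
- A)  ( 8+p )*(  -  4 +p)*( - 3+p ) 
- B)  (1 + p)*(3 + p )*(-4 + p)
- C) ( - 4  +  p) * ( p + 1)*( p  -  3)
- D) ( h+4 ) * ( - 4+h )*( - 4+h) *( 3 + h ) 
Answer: C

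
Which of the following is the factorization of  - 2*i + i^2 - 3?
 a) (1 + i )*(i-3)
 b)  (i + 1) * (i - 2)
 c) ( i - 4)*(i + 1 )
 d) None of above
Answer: a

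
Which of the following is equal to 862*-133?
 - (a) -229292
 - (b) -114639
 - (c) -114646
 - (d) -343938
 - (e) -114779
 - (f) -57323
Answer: c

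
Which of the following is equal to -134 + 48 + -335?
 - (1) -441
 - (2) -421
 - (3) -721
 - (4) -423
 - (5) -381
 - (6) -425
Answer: 2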